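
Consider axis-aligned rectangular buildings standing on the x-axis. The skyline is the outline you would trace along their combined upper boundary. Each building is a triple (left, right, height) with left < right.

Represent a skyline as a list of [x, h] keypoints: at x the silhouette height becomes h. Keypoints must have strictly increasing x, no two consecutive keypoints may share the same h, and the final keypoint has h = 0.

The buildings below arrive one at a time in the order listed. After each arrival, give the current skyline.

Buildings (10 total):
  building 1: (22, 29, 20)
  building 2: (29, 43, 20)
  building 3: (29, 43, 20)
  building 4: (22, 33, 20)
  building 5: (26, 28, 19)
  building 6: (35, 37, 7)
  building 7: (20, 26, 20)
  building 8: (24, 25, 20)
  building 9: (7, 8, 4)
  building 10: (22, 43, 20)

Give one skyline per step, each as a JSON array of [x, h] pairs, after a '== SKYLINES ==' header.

== SKYLINES ==
[[22,20],[29,0]]
[[22,20],[43,0]]
[[22,20],[43,0]]
[[22,20],[43,0]]
[[22,20],[43,0]]
[[22,20],[43,0]]
[[20,20],[43,0]]
[[20,20],[43,0]]
[[7,4],[8,0],[20,20],[43,0]]
[[7,4],[8,0],[20,20],[43,0]]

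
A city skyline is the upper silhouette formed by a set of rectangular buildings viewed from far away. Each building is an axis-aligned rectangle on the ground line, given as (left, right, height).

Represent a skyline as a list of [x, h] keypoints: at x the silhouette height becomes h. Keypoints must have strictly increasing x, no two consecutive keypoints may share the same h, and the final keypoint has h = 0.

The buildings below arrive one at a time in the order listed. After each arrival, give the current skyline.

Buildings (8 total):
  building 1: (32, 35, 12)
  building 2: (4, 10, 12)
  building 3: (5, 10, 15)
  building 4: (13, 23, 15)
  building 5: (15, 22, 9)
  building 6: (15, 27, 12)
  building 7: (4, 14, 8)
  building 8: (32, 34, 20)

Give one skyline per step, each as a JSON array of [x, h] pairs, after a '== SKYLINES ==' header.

== SKYLINES ==
[[32,12],[35,0]]
[[4,12],[10,0],[32,12],[35,0]]
[[4,12],[5,15],[10,0],[32,12],[35,0]]
[[4,12],[5,15],[10,0],[13,15],[23,0],[32,12],[35,0]]
[[4,12],[5,15],[10,0],[13,15],[23,0],[32,12],[35,0]]
[[4,12],[5,15],[10,0],[13,15],[23,12],[27,0],[32,12],[35,0]]
[[4,12],[5,15],[10,8],[13,15],[23,12],[27,0],[32,12],[35,0]]
[[4,12],[5,15],[10,8],[13,15],[23,12],[27,0],[32,20],[34,12],[35,0]]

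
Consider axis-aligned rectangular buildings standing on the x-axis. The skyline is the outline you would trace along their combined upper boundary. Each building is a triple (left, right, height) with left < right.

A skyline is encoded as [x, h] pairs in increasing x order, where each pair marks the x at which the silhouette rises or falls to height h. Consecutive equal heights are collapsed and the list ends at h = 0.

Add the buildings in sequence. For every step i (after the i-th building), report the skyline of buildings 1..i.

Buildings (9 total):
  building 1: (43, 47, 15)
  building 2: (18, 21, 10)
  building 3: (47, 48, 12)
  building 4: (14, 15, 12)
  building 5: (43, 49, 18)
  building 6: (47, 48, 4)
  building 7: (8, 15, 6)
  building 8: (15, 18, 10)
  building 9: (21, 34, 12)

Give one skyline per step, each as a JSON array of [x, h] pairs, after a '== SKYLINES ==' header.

== SKYLINES ==
[[43,15],[47,0]]
[[18,10],[21,0],[43,15],[47,0]]
[[18,10],[21,0],[43,15],[47,12],[48,0]]
[[14,12],[15,0],[18,10],[21,0],[43,15],[47,12],[48,0]]
[[14,12],[15,0],[18,10],[21,0],[43,18],[49,0]]
[[14,12],[15,0],[18,10],[21,0],[43,18],[49,0]]
[[8,6],[14,12],[15,0],[18,10],[21,0],[43,18],[49,0]]
[[8,6],[14,12],[15,10],[21,0],[43,18],[49,0]]
[[8,6],[14,12],[15,10],[21,12],[34,0],[43,18],[49,0]]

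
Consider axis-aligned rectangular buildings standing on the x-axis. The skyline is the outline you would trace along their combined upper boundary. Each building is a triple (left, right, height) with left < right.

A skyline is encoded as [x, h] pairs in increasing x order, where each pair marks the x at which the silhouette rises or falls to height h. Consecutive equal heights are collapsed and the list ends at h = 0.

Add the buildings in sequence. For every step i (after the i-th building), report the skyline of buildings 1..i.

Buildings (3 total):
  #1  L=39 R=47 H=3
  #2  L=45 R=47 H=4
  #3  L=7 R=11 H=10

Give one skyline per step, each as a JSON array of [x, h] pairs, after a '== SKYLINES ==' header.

== SKYLINES ==
[[39,3],[47,0]]
[[39,3],[45,4],[47,0]]
[[7,10],[11,0],[39,3],[45,4],[47,0]]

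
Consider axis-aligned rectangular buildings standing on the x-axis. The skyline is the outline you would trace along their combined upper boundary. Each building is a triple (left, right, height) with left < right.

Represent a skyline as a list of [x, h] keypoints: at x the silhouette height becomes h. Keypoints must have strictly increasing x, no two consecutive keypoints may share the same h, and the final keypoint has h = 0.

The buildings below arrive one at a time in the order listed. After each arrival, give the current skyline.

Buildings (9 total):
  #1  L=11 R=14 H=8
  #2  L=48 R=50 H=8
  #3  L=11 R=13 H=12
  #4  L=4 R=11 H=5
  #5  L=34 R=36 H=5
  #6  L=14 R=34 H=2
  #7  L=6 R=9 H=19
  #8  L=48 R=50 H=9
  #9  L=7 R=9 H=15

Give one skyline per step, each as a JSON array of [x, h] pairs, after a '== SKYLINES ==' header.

== SKYLINES ==
[[11,8],[14,0]]
[[11,8],[14,0],[48,8],[50,0]]
[[11,12],[13,8],[14,0],[48,8],[50,0]]
[[4,5],[11,12],[13,8],[14,0],[48,8],[50,0]]
[[4,5],[11,12],[13,8],[14,0],[34,5],[36,0],[48,8],[50,0]]
[[4,5],[11,12],[13,8],[14,2],[34,5],[36,0],[48,8],[50,0]]
[[4,5],[6,19],[9,5],[11,12],[13,8],[14,2],[34,5],[36,0],[48,8],[50,0]]
[[4,5],[6,19],[9,5],[11,12],[13,8],[14,2],[34,5],[36,0],[48,9],[50,0]]
[[4,5],[6,19],[9,5],[11,12],[13,8],[14,2],[34,5],[36,0],[48,9],[50,0]]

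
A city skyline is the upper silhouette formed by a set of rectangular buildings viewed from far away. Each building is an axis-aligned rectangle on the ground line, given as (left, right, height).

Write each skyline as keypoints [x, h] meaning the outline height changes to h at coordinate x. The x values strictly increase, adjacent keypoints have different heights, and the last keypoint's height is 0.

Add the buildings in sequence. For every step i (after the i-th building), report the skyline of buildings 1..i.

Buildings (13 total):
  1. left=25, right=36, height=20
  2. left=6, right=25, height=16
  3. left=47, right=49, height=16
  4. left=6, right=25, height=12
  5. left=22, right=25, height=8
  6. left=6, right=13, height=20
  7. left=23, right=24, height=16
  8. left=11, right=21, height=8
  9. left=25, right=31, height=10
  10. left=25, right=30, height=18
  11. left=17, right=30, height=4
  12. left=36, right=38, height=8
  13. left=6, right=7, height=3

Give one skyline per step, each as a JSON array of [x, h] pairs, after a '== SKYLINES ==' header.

== SKYLINES ==
[[25,20],[36,0]]
[[6,16],[25,20],[36,0]]
[[6,16],[25,20],[36,0],[47,16],[49,0]]
[[6,16],[25,20],[36,0],[47,16],[49,0]]
[[6,16],[25,20],[36,0],[47,16],[49,0]]
[[6,20],[13,16],[25,20],[36,0],[47,16],[49,0]]
[[6,20],[13,16],[25,20],[36,0],[47,16],[49,0]]
[[6,20],[13,16],[25,20],[36,0],[47,16],[49,0]]
[[6,20],[13,16],[25,20],[36,0],[47,16],[49,0]]
[[6,20],[13,16],[25,20],[36,0],[47,16],[49,0]]
[[6,20],[13,16],[25,20],[36,0],[47,16],[49,0]]
[[6,20],[13,16],[25,20],[36,8],[38,0],[47,16],[49,0]]
[[6,20],[13,16],[25,20],[36,8],[38,0],[47,16],[49,0]]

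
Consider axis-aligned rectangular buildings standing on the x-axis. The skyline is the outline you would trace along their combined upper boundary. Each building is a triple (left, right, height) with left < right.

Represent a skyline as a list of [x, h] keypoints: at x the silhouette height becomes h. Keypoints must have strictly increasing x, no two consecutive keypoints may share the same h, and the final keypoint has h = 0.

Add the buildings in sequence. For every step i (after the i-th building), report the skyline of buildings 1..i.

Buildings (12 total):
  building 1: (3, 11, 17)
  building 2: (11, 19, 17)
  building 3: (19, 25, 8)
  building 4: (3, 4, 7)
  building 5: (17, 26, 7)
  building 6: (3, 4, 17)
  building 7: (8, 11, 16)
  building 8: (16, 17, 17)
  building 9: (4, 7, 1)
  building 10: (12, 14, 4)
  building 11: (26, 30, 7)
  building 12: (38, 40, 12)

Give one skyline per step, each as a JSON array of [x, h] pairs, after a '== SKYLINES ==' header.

== SKYLINES ==
[[3,17],[11,0]]
[[3,17],[19,0]]
[[3,17],[19,8],[25,0]]
[[3,17],[19,8],[25,0]]
[[3,17],[19,8],[25,7],[26,0]]
[[3,17],[19,8],[25,7],[26,0]]
[[3,17],[19,8],[25,7],[26,0]]
[[3,17],[19,8],[25,7],[26,0]]
[[3,17],[19,8],[25,7],[26,0]]
[[3,17],[19,8],[25,7],[26,0]]
[[3,17],[19,8],[25,7],[30,0]]
[[3,17],[19,8],[25,7],[30,0],[38,12],[40,0]]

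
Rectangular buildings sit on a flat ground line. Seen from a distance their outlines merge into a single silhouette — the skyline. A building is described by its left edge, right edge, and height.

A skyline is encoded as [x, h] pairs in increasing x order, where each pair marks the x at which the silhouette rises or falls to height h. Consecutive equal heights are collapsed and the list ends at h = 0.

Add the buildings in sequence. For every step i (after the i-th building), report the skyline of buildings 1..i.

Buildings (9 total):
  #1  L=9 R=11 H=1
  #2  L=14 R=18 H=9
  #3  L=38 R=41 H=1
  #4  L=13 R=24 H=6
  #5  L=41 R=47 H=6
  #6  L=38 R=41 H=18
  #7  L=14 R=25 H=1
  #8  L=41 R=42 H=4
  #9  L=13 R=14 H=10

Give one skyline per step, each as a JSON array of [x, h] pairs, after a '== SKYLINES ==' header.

== SKYLINES ==
[[9,1],[11,0]]
[[9,1],[11,0],[14,9],[18,0]]
[[9,1],[11,0],[14,9],[18,0],[38,1],[41,0]]
[[9,1],[11,0],[13,6],[14,9],[18,6],[24,0],[38,1],[41,0]]
[[9,1],[11,0],[13,6],[14,9],[18,6],[24,0],[38,1],[41,6],[47,0]]
[[9,1],[11,0],[13,6],[14,9],[18,6],[24,0],[38,18],[41,6],[47,0]]
[[9,1],[11,0],[13,6],[14,9],[18,6],[24,1],[25,0],[38,18],[41,6],[47,0]]
[[9,1],[11,0],[13,6],[14,9],[18,6],[24,1],[25,0],[38,18],[41,6],[47,0]]
[[9,1],[11,0],[13,10],[14,9],[18,6],[24,1],[25,0],[38,18],[41,6],[47,0]]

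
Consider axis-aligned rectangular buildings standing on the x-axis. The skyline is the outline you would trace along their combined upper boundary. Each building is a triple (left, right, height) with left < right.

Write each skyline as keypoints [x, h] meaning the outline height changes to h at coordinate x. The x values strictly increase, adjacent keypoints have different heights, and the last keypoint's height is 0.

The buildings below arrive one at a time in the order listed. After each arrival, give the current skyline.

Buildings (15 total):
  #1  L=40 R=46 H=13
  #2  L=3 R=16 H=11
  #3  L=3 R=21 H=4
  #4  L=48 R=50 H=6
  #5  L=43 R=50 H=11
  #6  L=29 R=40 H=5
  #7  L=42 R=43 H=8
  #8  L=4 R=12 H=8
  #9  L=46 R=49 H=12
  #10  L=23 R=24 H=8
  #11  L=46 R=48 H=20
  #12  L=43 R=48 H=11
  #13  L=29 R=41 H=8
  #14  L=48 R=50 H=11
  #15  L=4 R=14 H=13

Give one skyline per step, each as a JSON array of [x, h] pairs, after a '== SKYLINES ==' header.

== SKYLINES ==
[[40,13],[46,0]]
[[3,11],[16,0],[40,13],[46,0]]
[[3,11],[16,4],[21,0],[40,13],[46,0]]
[[3,11],[16,4],[21,0],[40,13],[46,0],[48,6],[50,0]]
[[3,11],[16,4],[21,0],[40,13],[46,11],[50,0]]
[[3,11],[16,4],[21,0],[29,5],[40,13],[46,11],[50,0]]
[[3,11],[16,4],[21,0],[29,5],[40,13],[46,11],[50,0]]
[[3,11],[16,4],[21,0],[29,5],[40,13],[46,11],[50,0]]
[[3,11],[16,4],[21,0],[29,5],[40,13],[46,12],[49,11],[50,0]]
[[3,11],[16,4],[21,0],[23,8],[24,0],[29,5],[40,13],[46,12],[49,11],[50,0]]
[[3,11],[16,4],[21,0],[23,8],[24,0],[29,5],[40,13],[46,20],[48,12],[49,11],[50,0]]
[[3,11],[16,4],[21,0],[23,8],[24,0],[29,5],[40,13],[46,20],[48,12],[49,11],[50,0]]
[[3,11],[16,4],[21,0],[23,8],[24,0],[29,8],[40,13],[46,20],[48,12],[49,11],[50,0]]
[[3,11],[16,4],[21,0],[23,8],[24,0],[29,8],[40,13],[46,20],[48,12],[49,11],[50,0]]
[[3,11],[4,13],[14,11],[16,4],[21,0],[23,8],[24,0],[29,8],[40,13],[46,20],[48,12],[49,11],[50,0]]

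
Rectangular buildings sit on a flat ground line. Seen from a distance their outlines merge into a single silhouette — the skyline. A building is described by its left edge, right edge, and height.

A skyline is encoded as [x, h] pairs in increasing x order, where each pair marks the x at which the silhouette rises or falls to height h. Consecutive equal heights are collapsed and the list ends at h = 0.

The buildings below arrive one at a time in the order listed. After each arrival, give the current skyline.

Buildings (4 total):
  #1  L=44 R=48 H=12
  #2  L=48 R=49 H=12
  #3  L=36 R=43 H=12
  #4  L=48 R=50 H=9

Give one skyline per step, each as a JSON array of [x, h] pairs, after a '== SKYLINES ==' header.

== SKYLINES ==
[[44,12],[48,0]]
[[44,12],[49,0]]
[[36,12],[43,0],[44,12],[49,0]]
[[36,12],[43,0],[44,12],[49,9],[50,0]]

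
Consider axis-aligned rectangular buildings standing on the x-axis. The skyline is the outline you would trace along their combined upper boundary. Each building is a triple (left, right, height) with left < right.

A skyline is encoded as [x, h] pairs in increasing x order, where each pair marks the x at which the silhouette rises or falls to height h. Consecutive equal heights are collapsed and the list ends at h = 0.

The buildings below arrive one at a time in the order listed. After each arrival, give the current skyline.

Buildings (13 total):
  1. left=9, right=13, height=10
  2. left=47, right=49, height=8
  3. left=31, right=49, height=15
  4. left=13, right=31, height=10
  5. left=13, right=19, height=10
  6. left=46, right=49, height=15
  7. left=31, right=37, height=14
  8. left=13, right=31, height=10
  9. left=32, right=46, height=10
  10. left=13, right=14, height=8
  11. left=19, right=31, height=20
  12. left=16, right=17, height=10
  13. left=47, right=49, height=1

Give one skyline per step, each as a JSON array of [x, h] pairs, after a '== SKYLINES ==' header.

== SKYLINES ==
[[9,10],[13,0]]
[[9,10],[13,0],[47,8],[49,0]]
[[9,10],[13,0],[31,15],[49,0]]
[[9,10],[31,15],[49,0]]
[[9,10],[31,15],[49,0]]
[[9,10],[31,15],[49,0]]
[[9,10],[31,15],[49,0]]
[[9,10],[31,15],[49,0]]
[[9,10],[31,15],[49,0]]
[[9,10],[31,15],[49,0]]
[[9,10],[19,20],[31,15],[49,0]]
[[9,10],[19,20],[31,15],[49,0]]
[[9,10],[19,20],[31,15],[49,0]]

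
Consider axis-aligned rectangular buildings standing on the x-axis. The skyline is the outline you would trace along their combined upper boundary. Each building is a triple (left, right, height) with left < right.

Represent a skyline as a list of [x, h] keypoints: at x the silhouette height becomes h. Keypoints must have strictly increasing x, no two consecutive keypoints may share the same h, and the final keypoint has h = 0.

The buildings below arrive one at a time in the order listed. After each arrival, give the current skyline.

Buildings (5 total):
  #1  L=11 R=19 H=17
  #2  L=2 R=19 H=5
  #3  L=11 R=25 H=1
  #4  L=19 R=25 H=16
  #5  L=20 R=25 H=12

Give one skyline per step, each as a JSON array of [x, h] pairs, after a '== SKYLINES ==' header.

== SKYLINES ==
[[11,17],[19,0]]
[[2,5],[11,17],[19,0]]
[[2,5],[11,17],[19,1],[25,0]]
[[2,5],[11,17],[19,16],[25,0]]
[[2,5],[11,17],[19,16],[25,0]]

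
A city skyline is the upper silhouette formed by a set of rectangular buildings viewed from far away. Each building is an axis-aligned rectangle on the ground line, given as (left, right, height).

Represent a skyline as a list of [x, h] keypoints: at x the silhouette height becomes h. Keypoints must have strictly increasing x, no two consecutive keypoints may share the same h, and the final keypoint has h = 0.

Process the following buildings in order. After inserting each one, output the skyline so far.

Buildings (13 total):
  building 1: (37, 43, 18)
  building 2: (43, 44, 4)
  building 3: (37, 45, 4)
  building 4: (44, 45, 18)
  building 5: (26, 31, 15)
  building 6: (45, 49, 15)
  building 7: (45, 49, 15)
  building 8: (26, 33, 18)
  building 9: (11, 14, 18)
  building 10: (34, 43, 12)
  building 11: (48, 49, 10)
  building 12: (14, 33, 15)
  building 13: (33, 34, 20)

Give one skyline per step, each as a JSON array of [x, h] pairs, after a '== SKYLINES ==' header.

== SKYLINES ==
[[37,18],[43,0]]
[[37,18],[43,4],[44,0]]
[[37,18],[43,4],[45,0]]
[[37,18],[43,4],[44,18],[45,0]]
[[26,15],[31,0],[37,18],[43,4],[44,18],[45,0]]
[[26,15],[31,0],[37,18],[43,4],[44,18],[45,15],[49,0]]
[[26,15],[31,0],[37,18],[43,4],[44,18],[45,15],[49,0]]
[[26,18],[33,0],[37,18],[43,4],[44,18],[45,15],[49,0]]
[[11,18],[14,0],[26,18],[33,0],[37,18],[43,4],[44,18],[45,15],[49,0]]
[[11,18],[14,0],[26,18],[33,0],[34,12],[37,18],[43,4],[44,18],[45,15],[49,0]]
[[11,18],[14,0],[26,18],[33,0],[34,12],[37,18],[43,4],[44,18],[45,15],[49,0]]
[[11,18],[14,15],[26,18],[33,0],[34,12],[37,18],[43,4],[44,18],[45,15],[49,0]]
[[11,18],[14,15],[26,18],[33,20],[34,12],[37,18],[43,4],[44,18],[45,15],[49,0]]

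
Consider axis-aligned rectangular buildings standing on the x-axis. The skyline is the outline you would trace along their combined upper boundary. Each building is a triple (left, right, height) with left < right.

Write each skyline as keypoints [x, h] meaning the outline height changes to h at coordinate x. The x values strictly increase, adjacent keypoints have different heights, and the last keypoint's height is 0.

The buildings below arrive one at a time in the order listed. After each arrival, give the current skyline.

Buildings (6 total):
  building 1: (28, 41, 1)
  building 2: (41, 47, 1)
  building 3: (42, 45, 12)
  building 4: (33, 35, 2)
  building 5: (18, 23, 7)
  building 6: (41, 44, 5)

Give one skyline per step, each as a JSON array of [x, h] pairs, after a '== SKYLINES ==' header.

== SKYLINES ==
[[28,1],[41,0]]
[[28,1],[47,0]]
[[28,1],[42,12],[45,1],[47,0]]
[[28,1],[33,2],[35,1],[42,12],[45,1],[47,0]]
[[18,7],[23,0],[28,1],[33,2],[35,1],[42,12],[45,1],[47,0]]
[[18,7],[23,0],[28,1],[33,2],[35,1],[41,5],[42,12],[45,1],[47,0]]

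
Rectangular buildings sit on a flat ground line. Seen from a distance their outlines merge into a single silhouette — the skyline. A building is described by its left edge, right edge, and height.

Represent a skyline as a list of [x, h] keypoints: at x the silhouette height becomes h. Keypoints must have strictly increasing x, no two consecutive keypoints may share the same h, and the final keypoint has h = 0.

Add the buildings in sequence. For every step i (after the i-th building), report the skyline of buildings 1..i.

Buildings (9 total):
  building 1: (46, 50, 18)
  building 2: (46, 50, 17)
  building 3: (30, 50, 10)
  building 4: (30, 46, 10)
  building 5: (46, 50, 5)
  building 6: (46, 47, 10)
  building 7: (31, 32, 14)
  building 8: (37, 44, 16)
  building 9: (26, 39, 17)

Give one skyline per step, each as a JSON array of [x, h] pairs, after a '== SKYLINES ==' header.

== SKYLINES ==
[[46,18],[50,0]]
[[46,18],[50,0]]
[[30,10],[46,18],[50,0]]
[[30,10],[46,18],[50,0]]
[[30,10],[46,18],[50,0]]
[[30,10],[46,18],[50,0]]
[[30,10],[31,14],[32,10],[46,18],[50,0]]
[[30,10],[31,14],[32,10],[37,16],[44,10],[46,18],[50,0]]
[[26,17],[39,16],[44,10],[46,18],[50,0]]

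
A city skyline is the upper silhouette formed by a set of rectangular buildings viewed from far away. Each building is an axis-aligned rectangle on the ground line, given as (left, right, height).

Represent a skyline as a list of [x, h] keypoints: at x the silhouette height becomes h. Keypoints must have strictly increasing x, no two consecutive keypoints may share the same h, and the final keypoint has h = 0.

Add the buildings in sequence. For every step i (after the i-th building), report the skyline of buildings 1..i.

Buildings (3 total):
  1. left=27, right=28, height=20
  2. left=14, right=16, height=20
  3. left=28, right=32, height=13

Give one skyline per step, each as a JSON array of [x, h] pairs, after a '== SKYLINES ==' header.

== SKYLINES ==
[[27,20],[28,0]]
[[14,20],[16,0],[27,20],[28,0]]
[[14,20],[16,0],[27,20],[28,13],[32,0]]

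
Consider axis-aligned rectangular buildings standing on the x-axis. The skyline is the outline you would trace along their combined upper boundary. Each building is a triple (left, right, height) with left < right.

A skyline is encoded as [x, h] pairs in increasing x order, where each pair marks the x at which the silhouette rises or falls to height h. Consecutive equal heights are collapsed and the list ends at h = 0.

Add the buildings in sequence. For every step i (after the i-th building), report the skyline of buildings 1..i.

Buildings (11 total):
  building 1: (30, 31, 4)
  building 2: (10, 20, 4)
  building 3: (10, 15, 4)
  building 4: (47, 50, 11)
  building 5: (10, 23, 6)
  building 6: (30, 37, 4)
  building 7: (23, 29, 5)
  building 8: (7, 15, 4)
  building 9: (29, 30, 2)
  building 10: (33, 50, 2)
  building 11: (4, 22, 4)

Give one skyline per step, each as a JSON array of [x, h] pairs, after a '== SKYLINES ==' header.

== SKYLINES ==
[[30,4],[31,0]]
[[10,4],[20,0],[30,4],[31,0]]
[[10,4],[20,0],[30,4],[31,0]]
[[10,4],[20,0],[30,4],[31,0],[47,11],[50,0]]
[[10,6],[23,0],[30,4],[31,0],[47,11],[50,0]]
[[10,6],[23,0],[30,4],[37,0],[47,11],[50,0]]
[[10,6],[23,5],[29,0],[30,4],[37,0],[47,11],[50,0]]
[[7,4],[10,6],[23,5],[29,0],[30,4],[37,0],[47,11],[50,0]]
[[7,4],[10,6],[23,5],[29,2],[30,4],[37,0],[47,11],[50,0]]
[[7,4],[10,6],[23,5],[29,2],[30,4],[37,2],[47,11],[50,0]]
[[4,4],[10,6],[23,5],[29,2],[30,4],[37,2],[47,11],[50,0]]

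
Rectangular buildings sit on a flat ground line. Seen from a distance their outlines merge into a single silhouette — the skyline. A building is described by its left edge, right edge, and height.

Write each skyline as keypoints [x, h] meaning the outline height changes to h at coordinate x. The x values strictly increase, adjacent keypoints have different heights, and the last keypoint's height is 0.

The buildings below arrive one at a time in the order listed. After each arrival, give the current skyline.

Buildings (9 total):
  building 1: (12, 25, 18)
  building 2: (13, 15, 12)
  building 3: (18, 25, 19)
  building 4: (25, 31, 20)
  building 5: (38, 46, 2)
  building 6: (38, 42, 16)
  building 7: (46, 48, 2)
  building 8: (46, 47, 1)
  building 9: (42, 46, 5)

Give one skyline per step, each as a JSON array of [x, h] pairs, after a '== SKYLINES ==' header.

== SKYLINES ==
[[12,18],[25,0]]
[[12,18],[25,0]]
[[12,18],[18,19],[25,0]]
[[12,18],[18,19],[25,20],[31,0]]
[[12,18],[18,19],[25,20],[31,0],[38,2],[46,0]]
[[12,18],[18,19],[25,20],[31,0],[38,16],[42,2],[46,0]]
[[12,18],[18,19],[25,20],[31,0],[38,16],[42,2],[48,0]]
[[12,18],[18,19],[25,20],[31,0],[38,16],[42,2],[48,0]]
[[12,18],[18,19],[25,20],[31,0],[38,16],[42,5],[46,2],[48,0]]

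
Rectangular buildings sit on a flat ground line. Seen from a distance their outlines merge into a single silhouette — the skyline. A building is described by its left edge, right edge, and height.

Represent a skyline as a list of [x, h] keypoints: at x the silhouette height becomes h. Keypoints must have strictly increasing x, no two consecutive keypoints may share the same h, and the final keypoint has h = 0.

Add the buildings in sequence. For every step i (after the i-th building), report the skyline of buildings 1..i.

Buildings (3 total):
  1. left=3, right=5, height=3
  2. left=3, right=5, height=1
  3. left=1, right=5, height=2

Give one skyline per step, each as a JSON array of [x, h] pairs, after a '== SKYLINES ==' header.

== SKYLINES ==
[[3,3],[5,0]]
[[3,3],[5,0]]
[[1,2],[3,3],[5,0]]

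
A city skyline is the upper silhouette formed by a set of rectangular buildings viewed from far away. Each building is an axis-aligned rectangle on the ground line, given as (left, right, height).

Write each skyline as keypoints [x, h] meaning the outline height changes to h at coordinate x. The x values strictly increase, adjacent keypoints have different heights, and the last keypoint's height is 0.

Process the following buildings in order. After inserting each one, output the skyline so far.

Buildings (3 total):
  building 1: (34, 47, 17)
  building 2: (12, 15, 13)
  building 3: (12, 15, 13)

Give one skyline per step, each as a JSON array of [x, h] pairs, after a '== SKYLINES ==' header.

== SKYLINES ==
[[34,17],[47,0]]
[[12,13],[15,0],[34,17],[47,0]]
[[12,13],[15,0],[34,17],[47,0]]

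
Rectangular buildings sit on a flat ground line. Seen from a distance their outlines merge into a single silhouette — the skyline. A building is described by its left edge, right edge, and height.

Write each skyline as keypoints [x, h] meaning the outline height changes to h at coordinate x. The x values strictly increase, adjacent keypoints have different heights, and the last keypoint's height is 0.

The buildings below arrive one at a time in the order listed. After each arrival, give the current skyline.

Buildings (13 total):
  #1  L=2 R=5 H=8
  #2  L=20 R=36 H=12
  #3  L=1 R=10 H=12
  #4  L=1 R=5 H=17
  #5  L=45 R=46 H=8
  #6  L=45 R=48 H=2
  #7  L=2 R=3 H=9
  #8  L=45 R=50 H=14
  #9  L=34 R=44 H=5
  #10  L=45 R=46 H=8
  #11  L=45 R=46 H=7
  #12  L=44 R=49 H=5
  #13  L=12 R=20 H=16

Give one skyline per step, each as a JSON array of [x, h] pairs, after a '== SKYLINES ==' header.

== SKYLINES ==
[[2,8],[5,0]]
[[2,8],[5,0],[20,12],[36,0]]
[[1,12],[10,0],[20,12],[36,0]]
[[1,17],[5,12],[10,0],[20,12],[36,0]]
[[1,17],[5,12],[10,0],[20,12],[36,0],[45,8],[46,0]]
[[1,17],[5,12],[10,0],[20,12],[36,0],[45,8],[46,2],[48,0]]
[[1,17],[5,12],[10,0],[20,12],[36,0],[45,8],[46,2],[48,0]]
[[1,17],[5,12],[10,0],[20,12],[36,0],[45,14],[50,0]]
[[1,17],[5,12],[10,0],[20,12],[36,5],[44,0],[45,14],[50,0]]
[[1,17],[5,12],[10,0],[20,12],[36,5],[44,0],[45,14],[50,0]]
[[1,17],[5,12],[10,0],[20,12],[36,5],[44,0],[45,14],[50,0]]
[[1,17],[5,12],[10,0],[20,12],[36,5],[45,14],[50,0]]
[[1,17],[5,12],[10,0],[12,16],[20,12],[36,5],[45,14],[50,0]]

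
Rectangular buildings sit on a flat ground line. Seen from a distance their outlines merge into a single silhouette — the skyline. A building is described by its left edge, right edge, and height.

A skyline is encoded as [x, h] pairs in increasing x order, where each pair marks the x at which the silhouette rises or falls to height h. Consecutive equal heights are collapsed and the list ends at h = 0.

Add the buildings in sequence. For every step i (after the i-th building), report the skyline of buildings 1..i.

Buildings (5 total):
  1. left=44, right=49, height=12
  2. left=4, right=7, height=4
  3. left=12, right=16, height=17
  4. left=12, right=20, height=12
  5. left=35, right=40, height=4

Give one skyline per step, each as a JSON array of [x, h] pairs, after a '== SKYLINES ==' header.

== SKYLINES ==
[[44,12],[49,0]]
[[4,4],[7,0],[44,12],[49,0]]
[[4,4],[7,0],[12,17],[16,0],[44,12],[49,0]]
[[4,4],[7,0],[12,17],[16,12],[20,0],[44,12],[49,0]]
[[4,4],[7,0],[12,17],[16,12],[20,0],[35,4],[40,0],[44,12],[49,0]]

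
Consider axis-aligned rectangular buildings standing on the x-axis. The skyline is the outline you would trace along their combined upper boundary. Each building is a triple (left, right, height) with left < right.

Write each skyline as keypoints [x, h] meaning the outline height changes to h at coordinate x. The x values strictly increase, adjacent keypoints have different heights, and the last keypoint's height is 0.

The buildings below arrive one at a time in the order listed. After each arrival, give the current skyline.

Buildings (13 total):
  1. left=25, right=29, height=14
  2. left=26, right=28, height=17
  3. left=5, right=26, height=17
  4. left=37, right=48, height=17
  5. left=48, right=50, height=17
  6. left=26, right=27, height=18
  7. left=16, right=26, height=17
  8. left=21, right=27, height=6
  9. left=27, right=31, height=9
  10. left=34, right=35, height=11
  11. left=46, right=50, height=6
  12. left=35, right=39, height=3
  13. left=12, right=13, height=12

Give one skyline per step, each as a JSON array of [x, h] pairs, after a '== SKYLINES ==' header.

== SKYLINES ==
[[25,14],[29,0]]
[[25,14],[26,17],[28,14],[29,0]]
[[5,17],[28,14],[29,0]]
[[5,17],[28,14],[29,0],[37,17],[48,0]]
[[5,17],[28,14],[29,0],[37,17],[50,0]]
[[5,17],[26,18],[27,17],[28,14],[29,0],[37,17],[50,0]]
[[5,17],[26,18],[27,17],[28,14],[29,0],[37,17],[50,0]]
[[5,17],[26,18],[27,17],[28,14],[29,0],[37,17],[50,0]]
[[5,17],[26,18],[27,17],[28,14],[29,9],[31,0],[37,17],[50,0]]
[[5,17],[26,18],[27,17],[28,14],[29,9],[31,0],[34,11],[35,0],[37,17],[50,0]]
[[5,17],[26,18],[27,17],[28,14],[29,9],[31,0],[34,11],[35,0],[37,17],[50,0]]
[[5,17],[26,18],[27,17],[28,14],[29,9],[31,0],[34,11],[35,3],[37,17],[50,0]]
[[5,17],[26,18],[27,17],[28,14],[29,9],[31,0],[34,11],[35,3],[37,17],[50,0]]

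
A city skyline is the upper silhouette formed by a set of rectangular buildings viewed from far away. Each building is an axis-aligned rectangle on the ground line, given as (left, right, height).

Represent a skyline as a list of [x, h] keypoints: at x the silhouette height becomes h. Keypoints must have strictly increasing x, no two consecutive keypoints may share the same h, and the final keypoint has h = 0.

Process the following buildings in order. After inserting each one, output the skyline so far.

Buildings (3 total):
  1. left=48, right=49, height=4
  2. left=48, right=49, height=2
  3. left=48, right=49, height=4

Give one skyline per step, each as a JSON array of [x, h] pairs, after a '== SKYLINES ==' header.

== SKYLINES ==
[[48,4],[49,0]]
[[48,4],[49,0]]
[[48,4],[49,0]]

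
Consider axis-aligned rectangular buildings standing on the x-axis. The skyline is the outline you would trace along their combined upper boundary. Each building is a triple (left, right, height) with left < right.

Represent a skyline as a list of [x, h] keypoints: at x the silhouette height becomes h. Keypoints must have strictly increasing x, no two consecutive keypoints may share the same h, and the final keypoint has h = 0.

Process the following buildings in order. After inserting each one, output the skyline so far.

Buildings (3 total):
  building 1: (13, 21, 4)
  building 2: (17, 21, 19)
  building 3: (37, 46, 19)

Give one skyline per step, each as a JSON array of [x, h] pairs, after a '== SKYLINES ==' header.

== SKYLINES ==
[[13,4],[21,0]]
[[13,4],[17,19],[21,0]]
[[13,4],[17,19],[21,0],[37,19],[46,0]]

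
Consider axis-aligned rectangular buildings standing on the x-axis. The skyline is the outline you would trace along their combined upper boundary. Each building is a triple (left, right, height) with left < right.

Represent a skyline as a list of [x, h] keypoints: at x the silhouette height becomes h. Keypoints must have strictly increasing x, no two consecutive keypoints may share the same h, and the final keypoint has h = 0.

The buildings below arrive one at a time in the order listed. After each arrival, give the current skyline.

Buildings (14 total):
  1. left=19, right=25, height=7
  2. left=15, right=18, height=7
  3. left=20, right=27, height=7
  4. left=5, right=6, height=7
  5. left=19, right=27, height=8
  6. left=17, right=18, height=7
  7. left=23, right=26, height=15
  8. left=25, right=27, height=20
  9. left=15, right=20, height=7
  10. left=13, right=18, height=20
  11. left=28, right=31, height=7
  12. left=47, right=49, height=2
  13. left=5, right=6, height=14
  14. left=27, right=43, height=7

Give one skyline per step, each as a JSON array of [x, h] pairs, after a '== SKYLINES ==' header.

== SKYLINES ==
[[19,7],[25,0]]
[[15,7],[18,0],[19,7],[25,0]]
[[15,7],[18,0],[19,7],[27,0]]
[[5,7],[6,0],[15,7],[18,0],[19,7],[27,0]]
[[5,7],[6,0],[15,7],[18,0],[19,8],[27,0]]
[[5,7],[6,0],[15,7],[18,0],[19,8],[27,0]]
[[5,7],[6,0],[15,7],[18,0],[19,8],[23,15],[26,8],[27,0]]
[[5,7],[6,0],[15,7],[18,0],[19,8],[23,15],[25,20],[27,0]]
[[5,7],[6,0],[15,7],[19,8],[23,15],[25,20],[27,0]]
[[5,7],[6,0],[13,20],[18,7],[19,8],[23,15],[25,20],[27,0]]
[[5,7],[6,0],[13,20],[18,7],[19,8],[23,15],[25,20],[27,0],[28,7],[31,0]]
[[5,7],[6,0],[13,20],[18,7],[19,8],[23,15],[25,20],[27,0],[28,7],[31,0],[47,2],[49,0]]
[[5,14],[6,0],[13,20],[18,7],[19,8],[23,15],[25,20],[27,0],[28,7],[31,0],[47,2],[49,0]]
[[5,14],[6,0],[13,20],[18,7],[19,8],[23,15],[25,20],[27,7],[43,0],[47,2],[49,0]]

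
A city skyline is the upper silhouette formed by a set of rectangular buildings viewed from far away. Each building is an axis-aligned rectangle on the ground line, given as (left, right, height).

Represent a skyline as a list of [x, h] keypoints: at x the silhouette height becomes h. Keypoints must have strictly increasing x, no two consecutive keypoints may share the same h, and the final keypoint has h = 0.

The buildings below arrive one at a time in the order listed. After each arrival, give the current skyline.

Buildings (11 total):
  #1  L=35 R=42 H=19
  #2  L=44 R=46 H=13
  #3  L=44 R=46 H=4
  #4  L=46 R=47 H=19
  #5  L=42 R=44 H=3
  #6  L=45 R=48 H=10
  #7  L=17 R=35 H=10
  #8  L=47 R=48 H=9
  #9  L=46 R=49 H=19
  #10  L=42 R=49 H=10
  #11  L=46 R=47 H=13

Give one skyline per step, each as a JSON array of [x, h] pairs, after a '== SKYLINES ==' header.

== SKYLINES ==
[[35,19],[42,0]]
[[35,19],[42,0],[44,13],[46,0]]
[[35,19],[42,0],[44,13],[46,0]]
[[35,19],[42,0],[44,13],[46,19],[47,0]]
[[35,19],[42,3],[44,13],[46,19],[47,0]]
[[35,19],[42,3],[44,13],[46,19],[47,10],[48,0]]
[[17,10],[35,19],[42,3],[44,13],[46,19],[47,10],[48,0]]
[[17,10],[35,19],[42,3],[44,13],[46,19],[47,10],[48,0]]
[[17,10],[35,19],[42,3],[44,13],[46,19],[49,0]]
[[17,10],[35,19],[42,10],[44,13],[46,19],[49,0]]
[[17,10],[35,19],[42,10],[44,13],[46,19],[49,0]]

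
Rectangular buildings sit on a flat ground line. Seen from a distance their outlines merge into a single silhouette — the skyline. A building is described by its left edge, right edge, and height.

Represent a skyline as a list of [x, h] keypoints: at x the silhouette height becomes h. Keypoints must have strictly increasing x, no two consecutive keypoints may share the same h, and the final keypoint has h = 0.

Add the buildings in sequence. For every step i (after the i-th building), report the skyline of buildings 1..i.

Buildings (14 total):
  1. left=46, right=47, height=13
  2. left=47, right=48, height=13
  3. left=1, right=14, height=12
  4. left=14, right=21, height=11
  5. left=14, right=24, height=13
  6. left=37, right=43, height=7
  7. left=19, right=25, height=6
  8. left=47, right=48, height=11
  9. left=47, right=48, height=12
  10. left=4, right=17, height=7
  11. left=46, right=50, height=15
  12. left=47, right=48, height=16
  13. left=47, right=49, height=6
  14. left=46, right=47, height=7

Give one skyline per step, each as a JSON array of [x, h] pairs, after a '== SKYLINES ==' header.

== SKYLINES ==
[[46,13],[47,0]]
[[46,13],[48,0]]
[[1,12],[14,0],[46,13],[48,0]]
[[1,12],[14,11],[21,0],[46,13],[48,0]]
[[1,12],[14,13],[24,0],[46,13],[48,0]]
[[1,12],[14,13],[24,0],[37,7],[43,0],[46,13],[48,0]]
[[1,12],[14,13],[24,6],[25,0],[37,7],[43,0],[46,13],[48,0]]
[[1,12],[14,13],[24,6],[25,0],[37,7],[43,0],[46,13],[48,0]]
[[1,12],[14,13],[24,6],[25,0],[37,7],[43,0],[46,13],[48,0]]
[[1,12],[14,13],[24,6],[25,0],[37,7],[43,0],[46,13],[48,0]]
[[1,12],[14,13],[24,6],[25,0],[37,7],[43,0],[46,15],[50,0]]
[[1,12],[14,13],[24,6],[25,0],[37,7],[43,0],[46,15],[47,16],[48,15],[50,0]]
[[1,12],[14,13],[24,6],[25,0],[37,7],[43,0],[46,15],[47,16],[48,15],[50,0]]
[[1,12],[14,13],[24,6],[25,0],[37,7],[43,0],[46,15],[47,16],[48,15],[50,0]]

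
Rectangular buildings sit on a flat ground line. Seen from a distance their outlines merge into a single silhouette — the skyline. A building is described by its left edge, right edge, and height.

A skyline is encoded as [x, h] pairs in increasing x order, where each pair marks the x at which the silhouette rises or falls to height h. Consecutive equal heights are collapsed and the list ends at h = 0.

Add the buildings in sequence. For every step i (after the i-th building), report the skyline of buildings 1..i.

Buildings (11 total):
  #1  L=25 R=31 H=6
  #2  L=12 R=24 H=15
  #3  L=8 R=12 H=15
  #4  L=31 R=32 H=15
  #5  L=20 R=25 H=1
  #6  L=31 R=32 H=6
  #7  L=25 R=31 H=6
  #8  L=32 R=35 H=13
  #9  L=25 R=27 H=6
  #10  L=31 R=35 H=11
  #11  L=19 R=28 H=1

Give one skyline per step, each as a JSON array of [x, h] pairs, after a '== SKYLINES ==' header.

== SKYLINES ==
[[25,6],[31,0]]
[[12,15],[24,0],[25,6],[31,0]]
[[8,15],[24,0],[25,6],[31,0]]
[[8,15],[24,0],[25,6],[31,15],[32,0]]
[[8,15],[24,1],[25,6],[31,15],[32,0]]
[[8,15],[24,1],[25,6],[31,15],[32,0]]
[[8,15],[24,1],[25,6],[31,15],[32,0]]
[[8,15],[24,1],[25,6],[31,15],[32,13],[35,0]]
[[8,15],[24,1],[25,6],[31,15],[32,13],[35,0]]
[[8,15],[24,1],[25,6],[31,15],[32,13],[35,0]]
[[8,15],[24,1],[25,6],[31,15],[32,13],[35,0]]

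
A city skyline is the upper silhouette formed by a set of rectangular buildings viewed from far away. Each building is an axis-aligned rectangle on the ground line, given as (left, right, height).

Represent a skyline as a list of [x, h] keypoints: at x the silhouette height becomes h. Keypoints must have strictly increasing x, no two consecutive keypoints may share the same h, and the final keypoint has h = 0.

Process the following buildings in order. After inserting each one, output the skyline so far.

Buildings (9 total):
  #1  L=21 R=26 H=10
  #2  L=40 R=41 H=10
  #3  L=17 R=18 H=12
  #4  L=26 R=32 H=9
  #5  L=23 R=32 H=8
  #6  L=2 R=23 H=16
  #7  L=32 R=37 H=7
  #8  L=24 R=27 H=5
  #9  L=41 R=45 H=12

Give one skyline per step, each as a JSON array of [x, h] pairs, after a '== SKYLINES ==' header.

== SKYLINES ==
[[21,10],[26,0]]
[[21,10],[26,0],[40,10],[41,0]]
[[17,12],[18,0],[21,10],[26,0],[40,10],[41,0]]
[[17,12],[18,0],[21,10],[26,9],[32,0],[40,10],[41,0]]
[[17,12],[18,0],[21,10],[26,9],[32,0],[40,10],[41,0]]
[[2,16],[23,10],[26,9],[32,0],[40,10],[41,0]]
[[2,16],[23,10],[26,9],[32,7],[37,0],[40,10],[41,0]]
[[2,16],[23,10],[26,9],[32,7],[37,0],[40,10],[41,0]]
[[2,16],[23,10],[26,9],[32,7],[37,0],[40,10],[41,12],[45,0]]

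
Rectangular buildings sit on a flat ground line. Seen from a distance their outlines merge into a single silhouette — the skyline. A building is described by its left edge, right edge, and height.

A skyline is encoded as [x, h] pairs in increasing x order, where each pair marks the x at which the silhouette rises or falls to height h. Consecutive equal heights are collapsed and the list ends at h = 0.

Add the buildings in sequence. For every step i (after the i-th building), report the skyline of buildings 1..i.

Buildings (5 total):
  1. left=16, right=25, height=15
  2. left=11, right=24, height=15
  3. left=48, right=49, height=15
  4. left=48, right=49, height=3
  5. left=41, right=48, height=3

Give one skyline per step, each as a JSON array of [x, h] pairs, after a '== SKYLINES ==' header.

== SKYLINES ==
[[16,15],[25,0]]
[[11,15],[25,0]]
[[11,15],[25,0],[48,15],[49,0]]
[[11,15],[25,0],[48,15],[49,0]]
[[11,15],[25,0],[41,3],[48,15],[49,0]]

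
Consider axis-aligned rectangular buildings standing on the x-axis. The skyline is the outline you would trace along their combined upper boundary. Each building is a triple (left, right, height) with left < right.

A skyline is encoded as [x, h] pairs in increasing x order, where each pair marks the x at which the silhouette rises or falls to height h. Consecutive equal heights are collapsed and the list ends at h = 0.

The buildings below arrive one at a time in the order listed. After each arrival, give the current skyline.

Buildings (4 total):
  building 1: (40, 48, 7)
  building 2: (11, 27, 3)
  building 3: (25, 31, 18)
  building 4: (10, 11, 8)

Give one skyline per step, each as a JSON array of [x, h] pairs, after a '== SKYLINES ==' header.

== SKYLINES ==
[[40,7],[48,0]]
[[11,3],[27,0],[40,7],[48,0]]
[[11,3],[25,18],[31,0],[40,7],[48,0]]
[[10,8],[11,3],[25,18],[31,0],[40,7],[48,0]]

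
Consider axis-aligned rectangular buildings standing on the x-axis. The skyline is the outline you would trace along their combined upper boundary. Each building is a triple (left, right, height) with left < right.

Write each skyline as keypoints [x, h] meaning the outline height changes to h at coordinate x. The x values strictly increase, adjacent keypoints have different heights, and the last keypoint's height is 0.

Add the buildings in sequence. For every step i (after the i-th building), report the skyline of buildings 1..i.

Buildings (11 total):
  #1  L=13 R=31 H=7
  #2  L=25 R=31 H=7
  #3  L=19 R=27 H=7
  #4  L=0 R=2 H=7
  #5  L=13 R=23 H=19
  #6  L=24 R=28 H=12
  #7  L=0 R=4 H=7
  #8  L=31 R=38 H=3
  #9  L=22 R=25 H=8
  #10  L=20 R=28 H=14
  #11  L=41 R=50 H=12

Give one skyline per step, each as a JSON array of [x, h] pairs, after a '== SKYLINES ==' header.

== SKYLINES ==
[[13,7],[31,0]]
[[13,7],[31,0]]
[[13,7],[31,0]]
[[0,7],[2,0],[13,7],[31,0]]
[[0,7],[2,0],[13,19],[23,7],[31,0]]
[[0,7],[2,0],[13,19],[23,7],[24,12],[28,7],[31,0]]
[[0,7],[4,0],[13,19],[23,7],[24,12],[28,7],[31,0]]
[[0,7],[4,0],[13,19],[23,7],[24,12],[28,7],[31,3],[38,0]]
[[0,7],[4,0],[13,19],[23,8],[24,12],[28,7],[31,3],[38,0]]
[[0,7],[4,0],[13,19],[23,14],[28,7],[31,3],[38,0]]
[[0,7],[4,0],[13,19],[23,14],[28,7],[31,3],[38,0],[41,12],[50,0]]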